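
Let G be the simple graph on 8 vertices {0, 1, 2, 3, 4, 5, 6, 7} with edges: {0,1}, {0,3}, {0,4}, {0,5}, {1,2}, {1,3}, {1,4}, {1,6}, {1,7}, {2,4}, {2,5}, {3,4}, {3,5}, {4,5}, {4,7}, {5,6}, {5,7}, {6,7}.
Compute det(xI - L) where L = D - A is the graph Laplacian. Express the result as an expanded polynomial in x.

With the vertex order [0, 1, 2, 3, 4, 5, 6, 7], the degrees are [4, 6, 3, 4, 6, 6, 3, 4], giving D = diag(4, 6, 3, 4, 6, 6, 3, 4) and L = D - A. Computing det(xI - L) by cofactor expansion (or equivalently via sum-over-permutations) gives x^8 - 36x^7 + 543x^6 - 4442x^5 + 21252x^4 - 59370x^3 + 89532x^2 - 56160x. Since p(0) = det(-L) = 0, x divides p(x). The largest eigenvalue, 8, is at most the vertex count 8.

x^8 - 36x^7 + 543x^6 - 4442x^5 + 21252x^4 - 59370x^3 + 89532x^2 - 56160x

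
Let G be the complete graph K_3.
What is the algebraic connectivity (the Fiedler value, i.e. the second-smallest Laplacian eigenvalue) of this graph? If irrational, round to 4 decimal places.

The graph has 3 vertices and degree multiset [2, 2, 2]; D is the diagonal matrix of degrees and L = D - A. The smallest Laplacian eigenvalue is always 0. The next one, lambda_2 = 3, measures how hard the graph is to disconnect: larger values mean better connectivity. By the matrix-tree theorem the graph has (1/3) * product of the nonzero eigenvalues = 3 spanning trees.

3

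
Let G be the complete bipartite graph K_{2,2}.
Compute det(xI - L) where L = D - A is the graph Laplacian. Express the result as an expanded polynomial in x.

x^4 - 8x^3 + 20x^2 - 16x

The graph has 4 vertices and degree multiset [2, 2, 2, 2]; D is the diagonal matrix of degrees and L = D - A. L has integer entries, so p(x) = det(xI - L) has integer coefficients. Expanding the determinant yields x^4 - 8x^3 + 20x^2 - 16x. Since p(0) = det(-L) = 0, x divides p(x). The eigenvalues sum to 8, which equals trace(L) = 2|E|.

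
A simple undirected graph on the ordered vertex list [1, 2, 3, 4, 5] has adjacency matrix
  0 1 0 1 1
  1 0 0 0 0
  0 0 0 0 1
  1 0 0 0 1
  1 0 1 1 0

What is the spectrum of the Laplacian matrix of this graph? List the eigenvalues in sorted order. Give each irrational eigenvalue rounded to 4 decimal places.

Reading degrees in the order [1, 2, 3, 4, 5] gives [3, 1, 1, 2, 3]; set D = diag(3, 1, 1, 2, 3) and form L = D - A. The multiplicity of 0 as a Laplacian eigenvalue equals the number of connected components. The single zero eigenvalue shows the graph is connected. The eigenvalues sum to 10, which equals trace(L) = 2|E|.

[0, 0.6972, 1.3820, 3.6180, 4.3028]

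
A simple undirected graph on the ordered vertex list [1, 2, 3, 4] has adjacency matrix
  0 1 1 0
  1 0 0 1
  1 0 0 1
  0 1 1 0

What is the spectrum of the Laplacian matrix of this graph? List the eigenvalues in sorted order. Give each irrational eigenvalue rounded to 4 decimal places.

[0, 2, 2, 4]

Reading degrees in the order [1, 2, 3, 4] gives [2, 2, 2, 2]; set D = diag(2, 2, 2, 2) and form L = D - A. The multiplicity of 0 as a Laplacian eigenvalue equals the number of connected components. The eigenvalues sum to 8, which equals trace(L) = 2|E|.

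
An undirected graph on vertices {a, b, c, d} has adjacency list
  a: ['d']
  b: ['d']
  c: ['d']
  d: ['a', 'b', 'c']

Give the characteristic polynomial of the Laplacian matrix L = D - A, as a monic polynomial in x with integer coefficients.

With the vertex order [a, b, c, d], the degrees are [1, 1, 1, 3], giving D = diag(1, 1, 1, 3) and L = D - A. The eigenvalues of L are [0, 1, 1, 4]; the characteristic polynomial is the product of (x - lambda_i), which multiplies out to x^4 - 6x^3 + 9x^2 - 4x. The constant term is 0 because L is singular (the all-ones vector lies in its kernel).

x^4 - 6x^3 + 9x^2 - 4x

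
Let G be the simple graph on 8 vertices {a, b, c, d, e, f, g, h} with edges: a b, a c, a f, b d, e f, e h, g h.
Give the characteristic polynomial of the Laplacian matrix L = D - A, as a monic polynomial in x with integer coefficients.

With the vertex order [a, b, c, d, e, f, g, h], the degrees are [3, 2, 1, 1, 2, 2, 1, 2], giving D = diag(3, 2, 1, 1, 2, 2, 1, 2) and L = D - A. L has integer entries, so p(x) = det(xI - L) has integer coefficients. Expanding the determinant yields x^8 - 14x^7 + 77x^6 - 212x^5 + 308x^4 - 228x^3 + 76x^2 - 8x. The coefficient of x^7 equals -trace(L) = -14, matching the sum of degrees.

x^8 - 14x^7 + 77x^6 - 212x^5 + 308x^4 - 228x^3 + 76x^2 - 8x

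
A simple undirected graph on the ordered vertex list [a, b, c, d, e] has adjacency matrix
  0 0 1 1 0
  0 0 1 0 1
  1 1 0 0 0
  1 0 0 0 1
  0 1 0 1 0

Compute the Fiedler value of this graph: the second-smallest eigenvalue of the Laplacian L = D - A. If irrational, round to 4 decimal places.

Each diagonal entry of L is the vertex degree and each off-diagonal entry is -1 where an edge is present, 0 otherwise; in the order [a, b, c, d, e] the diagonal is [2, 2, 2, 2, 2]. The smallest Laplacian eigenvalue is always 0. The next one, lambda_2 = 1.3820, measures how hard the graph is to disconnect: larger values mean better connectivity.

1.3820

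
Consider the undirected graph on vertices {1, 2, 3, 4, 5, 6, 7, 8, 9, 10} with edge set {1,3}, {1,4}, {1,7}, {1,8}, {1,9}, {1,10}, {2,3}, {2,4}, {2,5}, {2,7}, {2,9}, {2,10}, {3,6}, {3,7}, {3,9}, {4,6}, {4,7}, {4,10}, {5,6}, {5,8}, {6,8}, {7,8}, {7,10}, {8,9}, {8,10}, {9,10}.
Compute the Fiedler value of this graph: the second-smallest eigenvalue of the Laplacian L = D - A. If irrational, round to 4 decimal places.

Each diagonal entry of L is the vertex degree and each off-diagonal entry is -1 where an edge is present, 0 otherwise; in the order [1, 2, 3, 4, 5, 6, 7, 8, 9, 10] the diagonal is [6, 6, 5, 5, 3, 4, 6, 6, 5, 6]. The smallest Laplacian eigenvalue is always 0. The next one, lambda_2 = 2.4810, measures how hard the graph is to disconnect: larger values mean better connectivity.

2.4810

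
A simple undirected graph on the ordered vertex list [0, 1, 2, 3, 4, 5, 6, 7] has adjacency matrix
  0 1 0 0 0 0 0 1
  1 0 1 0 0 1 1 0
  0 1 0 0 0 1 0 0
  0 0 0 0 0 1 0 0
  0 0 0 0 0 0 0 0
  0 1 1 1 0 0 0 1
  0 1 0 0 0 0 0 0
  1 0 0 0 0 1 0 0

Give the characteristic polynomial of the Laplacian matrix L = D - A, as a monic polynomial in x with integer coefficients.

Each diagonal entry of L is the vertex degree and each off-diagonal entry is -1 where an edge is present, 0 otherwise; in the order [0, 1, 2, 3, 4, 5, 6, 7] the diagonal is [2, 4, 2, 1, 0, 4, 1, 2]. L has integer entries, so p(x) = det(xI - L) has integer coefficients. Expanding the determinant yields x^8 - 16x^7 + 97x^6 - 282x^5 + 413x^4 - 290x^3 + 77x^2. The coefficient of x^7 equals -trace(L) = -16, matching the sum of degrees. The largest eigenvalue, 5.6017, is at most the vertex count 8.

x^8 - 16x^7 + 97x^6 - 282x^5 + 413x^4 - 290x^3 + 77x^2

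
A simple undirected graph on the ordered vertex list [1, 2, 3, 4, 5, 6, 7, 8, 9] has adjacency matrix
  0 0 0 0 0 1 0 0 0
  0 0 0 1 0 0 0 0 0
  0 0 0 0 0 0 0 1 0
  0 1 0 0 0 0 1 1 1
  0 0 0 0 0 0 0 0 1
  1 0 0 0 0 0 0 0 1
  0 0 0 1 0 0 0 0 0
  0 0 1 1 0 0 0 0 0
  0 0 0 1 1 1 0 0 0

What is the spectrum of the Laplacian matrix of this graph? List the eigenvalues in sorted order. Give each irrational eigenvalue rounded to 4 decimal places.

Each diagonal entry of L is the vertex degree and each off-diagonal entry is -1 where an edge is present, 0 otherwise; in the order [1, 2, 3, 4, 5, 6, 7, 8, 9] the diagonal is [1, 1, 1, 4, 1, 2, 1, 2, 3]. The multiplicity of 0 as a Laplacian eigenvalue equals the number of connected components. The single zero eigenvalue shows the graph is connected. There is one zero in the spectrum, matching the 1 component.

[0, 0.2427, 0.5371, 0.6893, 1, 2.1297, 2.4166, 3.6434, 5.3411]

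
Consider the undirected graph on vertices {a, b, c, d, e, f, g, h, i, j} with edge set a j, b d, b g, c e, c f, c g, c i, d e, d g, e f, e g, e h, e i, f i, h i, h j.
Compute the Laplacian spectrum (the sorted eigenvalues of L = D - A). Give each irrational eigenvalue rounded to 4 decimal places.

Reading degrees in the order [a, b, c, d, e, f, g, h, i, j] gives [1, 2, 4, 3, 6, 3, 4, 3, 4, 2]; set D = diag(1, 2, 4, 3, 6, 3, 4, 3, 4, 2) and form L = D - A. The multiplicity of 0 as a Laplacian eigenvalue equals the number of connected components. By the matrix-tree theorem the graph has (1/10) * product of the nonzero eigenvalues = 672 spanning trees.

[0, 0.3261, 1.0944, 2.0495, 3.3234, 3.4409, 4, 4.9750, 5.6678, 7.1230]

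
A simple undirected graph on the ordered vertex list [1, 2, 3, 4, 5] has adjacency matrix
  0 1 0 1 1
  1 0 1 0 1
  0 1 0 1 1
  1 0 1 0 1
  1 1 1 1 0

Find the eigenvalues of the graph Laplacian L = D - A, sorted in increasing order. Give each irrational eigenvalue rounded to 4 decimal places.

[0, 3, 3, 5, 5]

With the vertex order [1, 2, 3, 4, 5], the degrees are [3, 3, 3, 3, 4], giving D = diag(3, 3, 3, 3, 4) and L = D - A. Since every row of L sums to 0, the all-ones vector is in the kernel and 0 is an eigenvalue. There is one zero in the spectrum, matching the 1 component.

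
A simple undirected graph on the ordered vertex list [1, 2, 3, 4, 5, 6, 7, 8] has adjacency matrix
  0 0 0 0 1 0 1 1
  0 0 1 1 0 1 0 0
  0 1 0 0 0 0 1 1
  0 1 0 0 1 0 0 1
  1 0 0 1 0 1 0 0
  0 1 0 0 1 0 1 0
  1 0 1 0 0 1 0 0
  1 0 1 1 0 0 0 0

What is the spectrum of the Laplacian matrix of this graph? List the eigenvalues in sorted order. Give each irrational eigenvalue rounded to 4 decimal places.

With the vertex order [1, 2, 3, 4, 5, 6, 7, 8], the degrees are [3, 3, 3, 3, 3, 3, 3, 3], giving D = diag(3, 3, 3, 3, 3, 3, 3, 3) and L = D - A. Since every row of L sums to 0, the all-ones vector is in the kernel and 0 is an eigenvalue.

[0, 2, 2, 2, 4, 4, 4, 6]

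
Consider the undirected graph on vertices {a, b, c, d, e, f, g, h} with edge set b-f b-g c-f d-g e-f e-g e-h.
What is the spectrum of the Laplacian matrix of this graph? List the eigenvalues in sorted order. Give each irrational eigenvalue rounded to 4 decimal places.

[0, 0, 0.5858, 0.6837, 1.4206, 2.8654, 3.4142, 5.0303]

Reading degrees in the order [a, b, c, d, e, f, g, h] gives [0, 2, 1, 1, 3, 3, 3, 1]; set D = diag(0, 2, 1, 1, 3, 3, 3, 1) and form L = D - A. Since every row of L sums to 0, the all-ones vector is in the kernel and 0 is an eigenvalue. The 2 zero eigenvalues correspond to the 2 connected components.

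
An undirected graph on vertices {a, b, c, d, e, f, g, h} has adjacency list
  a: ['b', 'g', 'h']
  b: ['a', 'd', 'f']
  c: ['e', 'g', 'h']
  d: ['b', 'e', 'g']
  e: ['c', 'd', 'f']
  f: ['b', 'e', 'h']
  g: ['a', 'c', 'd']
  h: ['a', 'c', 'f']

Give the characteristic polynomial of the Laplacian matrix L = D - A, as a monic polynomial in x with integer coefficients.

x^8 - 24x^7 + 240x^6 - 1296x^5 + 4080x^4 - 7488x^3 + 7424x^2 - 3072x

Each diagonal entry of L is the vertex degree and each off-diagonal entry is -1 where an edge is present, 0 otherwise; in the order [a, b, c, d, e, f, g, h] the diagonal is [3, 3, 3, 3, 3, 3, 3, 3]. Computing det(xI - L) by cofactor expansion (or equivalently via sum-over-permutations) gives x^8 - 24x^7 + 240x^6 - 1296x^5 + 4080x^4 - 7488x^3 + 7424x^2 - 3072x. The coefficient of x^7 equals -trace(L) = -24, matching the sum of degrees.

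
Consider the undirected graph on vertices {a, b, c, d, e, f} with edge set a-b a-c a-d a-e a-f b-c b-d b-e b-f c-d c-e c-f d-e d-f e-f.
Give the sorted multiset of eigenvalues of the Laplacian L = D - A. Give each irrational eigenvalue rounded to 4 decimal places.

With the vertex order [a, b, c, d, e, f], the degrees are [5, 5, 5, 5, 5, 5], giving D = diag(5, 5, 5, 5, 5, 5) and L = D - A. Since every row of L sums to 0, the all-ones vector is in the kernel and 0 is an eigenvalue.

[0, 6, 6, 6, 6, 6]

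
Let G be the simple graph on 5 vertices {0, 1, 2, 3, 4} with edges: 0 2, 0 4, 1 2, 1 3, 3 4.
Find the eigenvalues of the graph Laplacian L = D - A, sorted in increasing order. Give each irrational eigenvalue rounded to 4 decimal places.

[0, 1.3820, 1.3820, 3.6180, 3.6180]

Reading degrees in the order [0, 1, 2, 3, 4] gives [2, 2, 2, 2, 2]; set D = diag(2, 2, 2, 2, 2) and form L = D - A. The multiplicity of 0 as a Laplacian eigenvalue equals the number of connected components. The single zero eigenvalue shows the graph is connected. There is one zero in the spectrum, matching the 1 component. The largest eigenvalue, 3.6180, is at most the vertex count 5.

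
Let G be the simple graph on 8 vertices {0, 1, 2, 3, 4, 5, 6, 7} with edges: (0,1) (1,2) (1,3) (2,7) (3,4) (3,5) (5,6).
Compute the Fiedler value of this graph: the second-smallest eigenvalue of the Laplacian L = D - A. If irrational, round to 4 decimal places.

0.2509

Reading degrees in the order [0, 1, 2, 3, 4, 5, 6, 7] gives [1, 3, 2, 3, 1, 2, 1, 1]; set D = diag(1, 3, 2, 3, 1, 2, 1, 1) and form L = D - A. Computing the eigenvalues of L and sorting gives [0, 0.2509, 0.5858, 0.7287, 2, 2.3349, 3.4142, 4.6855]. The Fiedler value lambda_2 = 0.2509 is strictly positive, so the graph is connected. The eigenvalues sum to 14, which equals trace(L) = 2|E|. There is one zero in the spectrum, matching the 1 component.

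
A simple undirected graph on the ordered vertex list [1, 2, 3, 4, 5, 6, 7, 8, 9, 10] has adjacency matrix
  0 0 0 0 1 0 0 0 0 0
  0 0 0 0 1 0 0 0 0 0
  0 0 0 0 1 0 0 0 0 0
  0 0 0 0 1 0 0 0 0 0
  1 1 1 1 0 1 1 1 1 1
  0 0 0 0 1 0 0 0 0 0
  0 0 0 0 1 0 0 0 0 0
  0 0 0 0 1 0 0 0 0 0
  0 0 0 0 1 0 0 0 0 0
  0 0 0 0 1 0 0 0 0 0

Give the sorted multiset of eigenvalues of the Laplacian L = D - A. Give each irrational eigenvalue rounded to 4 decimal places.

[0, 1, 1, 1, 1, 1, 1, 1, 1, 10]

Reading degrees in the order [1, 2, 3, 4, 5, 6, 7, 8, 9, 10] gives [1, 1, 1, 1, 9, 1, 1, 1, 1, 1]; set D = diag(1, 1, 1, 1, 9, 1, 1, 1, 1, 1) and form L = D - A. Diagonalising L (or applying a numerical eigensolver to the 10x10 matrix) gives the spectrum above. The single zero eigenvalue shows the graph is connected. The largest eigenvalue, 10, is at most the vertex count 10.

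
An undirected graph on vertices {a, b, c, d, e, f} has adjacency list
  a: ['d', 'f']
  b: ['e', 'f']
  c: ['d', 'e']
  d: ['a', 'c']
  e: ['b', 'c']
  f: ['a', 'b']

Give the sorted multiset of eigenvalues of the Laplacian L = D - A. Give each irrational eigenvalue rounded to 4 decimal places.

[0, 1, 1, 3, 3, 4]

Each diagonal entry of L is the vertex degree and each off-diagonal entry is -1 where an edge is present, 0 otherwise; in the order [a, b, c, d, e, f] the diagonal is [2, 2, 2, 2, 2, 2]. Diagonalising L (or applying a numerical eigensolver to the 6x6 matrix) gives the spectrum above. The single zero eigenvalue shows the graph is connected. The largest eigenvalue, 4, is at most the vertex count 6.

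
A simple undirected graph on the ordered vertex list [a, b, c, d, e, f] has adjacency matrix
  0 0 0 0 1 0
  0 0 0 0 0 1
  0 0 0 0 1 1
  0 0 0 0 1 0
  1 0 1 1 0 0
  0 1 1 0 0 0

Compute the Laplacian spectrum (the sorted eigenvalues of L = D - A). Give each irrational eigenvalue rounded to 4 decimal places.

Reading degrees in the order [a, b, c, d, e, f] gives [1, 1, 2, 1, 3, 2]; set D = diag(1, 1, 2, 1, 3, 2) and form L = D - A. L is symmetric positive semidefinite, so every eigenvalue is real and nonnegative.

[0, 0.3249, 1, 1.4608, 3, 4.2143]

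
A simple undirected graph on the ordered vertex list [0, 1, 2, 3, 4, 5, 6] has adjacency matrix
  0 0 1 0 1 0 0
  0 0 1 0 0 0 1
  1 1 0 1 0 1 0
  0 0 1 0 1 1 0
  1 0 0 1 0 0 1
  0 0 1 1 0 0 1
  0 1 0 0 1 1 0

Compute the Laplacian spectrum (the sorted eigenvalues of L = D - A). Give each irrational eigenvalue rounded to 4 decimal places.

[0, 1.5188, 2, 2.5858, 3.3111, 5.1701, 5.4142]

With the vertex order [0, 1, 2, 3, 4, 5, 6], the degrees are [2, 2, 4, 3, 3, 3, 3], giving D = diag(2, 2, 4, 3, 3, 3, 3) and L = D - A. L is symmetric positive semidefinite, so every eigenvalue is real and nonnegative.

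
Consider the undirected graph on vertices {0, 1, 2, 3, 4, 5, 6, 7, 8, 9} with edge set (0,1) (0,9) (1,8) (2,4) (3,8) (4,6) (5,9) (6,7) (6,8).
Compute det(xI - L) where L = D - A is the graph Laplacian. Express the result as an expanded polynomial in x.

Each diagonal entry of L is the vertex degree and each off-diagonal entry is -1 where an edge is present, 0 otherwise; in the order [0, 1, 2, 3, 4, 5, 6, 7, 8, 9] the diagonal is [2, 2, 1, 1, 2, 1, 3, 1, 3, 2]. Computing det(xI - L) by cofactor expansion (or equivalently via sum-over-permutations) gives x^10 - 18x^9 + 134x^8 - 536x^7 + 1253x^6 - 1746x^5 + 1421x^4 - 636x^3 + 137x^2 - 10x. Since p(0) = det(-L) = 0, x divides p(x). There is one zero in the spectrum, matching the 1 component.

x^10 - 18x^9 + 134x^8 - 536x^7 + 1253x^6 - 1746x^5 + 1421x^4 - 636x^3 + 137x^2 - 10x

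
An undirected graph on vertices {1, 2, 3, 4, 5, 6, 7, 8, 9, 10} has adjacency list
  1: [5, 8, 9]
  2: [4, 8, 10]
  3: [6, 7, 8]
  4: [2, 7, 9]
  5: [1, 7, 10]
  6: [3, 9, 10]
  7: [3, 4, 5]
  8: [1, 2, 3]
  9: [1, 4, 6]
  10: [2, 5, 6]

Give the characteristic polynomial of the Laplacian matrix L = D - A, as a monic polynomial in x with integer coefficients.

x^10 - 30x^9 + 390x^8 - 2880x^7 + 13305x^6 - 39882x^5 + 77640x^4 - 94800x^3 + 66000x^2 - 20000x

Reading degrees in the order [1, 2, 3, 4, 5, 6, 7, 8, 9, 10] gives [3, 3, 3, 3, 3, 3, 3, 3, 3, 3]; set D = diag(3, 3, 3, 3, 3, 3, 3, 3, 3, 3) and form L = D - A. The eigenvalues of L are [0, 2, 2, 2, 2, 2, 5, 5, 5, 5]; the characteristic polynomial is the product of (x - lambda_i), which multiplies out to x^10 - 30x^9 + 390x^8 - 2880x^7 + 13305x^6 - 39882x^5 + 77640x^4 - 94800x^3 + 66000x^2 - 20000x. The constant term is 0 because L is singular (the all-ones vector lies in its kernel). The largest eigenvalue, 5, is at most the vertex count 10. By the matrix-tree theorem the graph has (1/10) * product of the nonzero eigenvalues = 2000 spanning trees.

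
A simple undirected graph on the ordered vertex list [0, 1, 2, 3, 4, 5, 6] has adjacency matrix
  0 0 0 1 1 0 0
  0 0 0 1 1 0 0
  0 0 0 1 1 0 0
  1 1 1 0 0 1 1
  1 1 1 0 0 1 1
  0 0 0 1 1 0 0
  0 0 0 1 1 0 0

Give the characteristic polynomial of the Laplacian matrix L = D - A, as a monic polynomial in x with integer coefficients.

Each diagonal entry of L is the vertex degree and each off-diagonal entry is -1 where an edge is present, 0 otherwise; in the order [0, 1, 2, 3, 4, 5, 6] the diagonal is [2, 2, 2, 5, 5, 2, 2]. The eigenvalues of L are [0, 2, 2, 2, 2, 5, 7]; the characteristic polynomial is the product of (x - lambda_i), which multiplies out to x^7 - 20x^6 + 155x^5 - 600x^4 + 1240x^3 - 1312x^2 + 560x. The constant term is 0 because L is singular (the all-ones vector lies in its kernel). The eigenvalues sum to 20, which equals trace(L) = 2|E|.

x^7 - 20x^6 + 155x^5 - 600x^4 + 1240x^3 - 1312x^2 + 560x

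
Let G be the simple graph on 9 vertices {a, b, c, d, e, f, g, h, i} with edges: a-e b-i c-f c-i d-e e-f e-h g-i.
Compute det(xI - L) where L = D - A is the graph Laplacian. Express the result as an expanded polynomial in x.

x^9 - 16x^8 + 101x^7 - 326x^6 + 588x^5 - 608x^4 + 349x^3 - 98x^2 + 9x

Each diagonal entry of L is the vertex degree and each off-diagonal entry is -1 where an edge is present, 0 otherwise; in the order [a, b, c, d, e, f, g, h, i] the diagonal is [1, 1, 2, 1, 4, 2, 1, 1, 3]. L has integer entries, so p(x) = det(xI - L) has integer coefficients. Expanding the determinant yields x^9 - 16x^8 + 101x^7 - 326x^6 + 588x^5 - 608x^4 + 349x^3 - 98x^2 + 9x. Since p(0) = det(-L) = 0, x divides p(x). There is one zero in the spectrum, matching the 1 component. The eigenvalues sum to 16, which equals trace(L) = 2|E|.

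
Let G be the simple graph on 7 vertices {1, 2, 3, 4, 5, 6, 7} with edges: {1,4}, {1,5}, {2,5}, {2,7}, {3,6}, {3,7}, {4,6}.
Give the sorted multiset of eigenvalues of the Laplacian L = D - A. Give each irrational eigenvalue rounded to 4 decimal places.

[0, 0.7530, 0.7530, 2.4450, 2.4450, 3.8019, 3.8019]

With the vertex order [1, 2, 3, 4, 5, 6, 7], the degrees are [2, 2, 2, 2, 2, 2, 2], giving D = diag(2, 2, 2, 2, 2, 2, 2) and L = D - A. Diagonalising L (or applying a numerical eigensolver to the 7x7 matrix) gives the spectrum above. The single zero eigenvalue shows the graph is connected. By the matrix-tree theorem the graph has (1/7) * product of the nonzero eigenvalues = 7 spanning trees. The largest eigenvalue, 3.8019, is at most the vertex count 7.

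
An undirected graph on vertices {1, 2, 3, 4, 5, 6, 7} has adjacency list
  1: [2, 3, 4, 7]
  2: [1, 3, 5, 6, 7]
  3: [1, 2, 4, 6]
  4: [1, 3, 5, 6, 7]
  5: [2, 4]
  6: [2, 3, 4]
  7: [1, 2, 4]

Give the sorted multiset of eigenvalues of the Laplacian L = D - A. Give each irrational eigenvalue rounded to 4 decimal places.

Each diagonal entry of L is the vertex degree and each off-diagonal entry is -1 where an edge is present, 0 otherwise; in the order [1, 2, 3, 4, 5, 6, 7] the diagonal is [4, 5, 4, 5, 2, 3, 3]. The multiplicity of 0 as a Laplacian eigenvalue equals the number of connected components. The single zero eigenvalue shows the graph is connected. The eigenvalues sum to 26, which equals trace(L) = 2|E|. The largest eigenvalue, 7, is at most the vertex count 7.

[0, 2, 2.5858, 4, 5, 5.4142, 7]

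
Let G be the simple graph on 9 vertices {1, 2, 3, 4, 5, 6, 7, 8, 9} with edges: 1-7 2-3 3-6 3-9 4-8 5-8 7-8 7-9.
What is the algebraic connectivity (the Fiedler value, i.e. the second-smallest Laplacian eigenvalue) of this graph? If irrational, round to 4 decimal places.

With the vertex order [1, 2, 3, 4, 5, 6, 7, 8, 9], the degrees are [1, 1, 3, 1, 1, 1, 3, 3, 2], giving D = diag(1, 1, 3, 1, 1, 1, 3, 3, 2) and L = D - A. The smallest Laplacian eigenvalue is always 0. The next one, lambda_2 = 0.1830, measures how hard the graph is to disconnect: larger values mean better connectivity.

0.1830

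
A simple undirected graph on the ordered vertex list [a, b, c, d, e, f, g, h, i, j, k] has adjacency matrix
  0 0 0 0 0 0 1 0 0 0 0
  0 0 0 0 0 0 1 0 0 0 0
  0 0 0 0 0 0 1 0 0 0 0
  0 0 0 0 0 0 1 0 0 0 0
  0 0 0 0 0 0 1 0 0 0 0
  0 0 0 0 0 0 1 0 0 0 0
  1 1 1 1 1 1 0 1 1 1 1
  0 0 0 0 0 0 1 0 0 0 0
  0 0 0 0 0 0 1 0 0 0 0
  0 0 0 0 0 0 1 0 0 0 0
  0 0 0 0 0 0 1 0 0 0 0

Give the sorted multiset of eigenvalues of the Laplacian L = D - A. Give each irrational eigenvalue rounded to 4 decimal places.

With the vertex order [a, b, c, d, e, f, g, h, i, j, k], the degrees are [1, 1, 1, 1, 1, 1, 10, 1, 1, 1, 1], giving D = diag(1, 1, 1, 1, 1, 1, 10, 1, 1, 1, 1) and L = D - A. Since every row of L sums to 0, the all-ones vector is in the kernel and 0 is an eigenvalue. By the matrix-tree theorem the graph has (1/11) * product of the nonzero eigenvalues = 1 spanning tree.

[0, 1, 1, 1, 1, 1, 1, 1, 1, 1, 11]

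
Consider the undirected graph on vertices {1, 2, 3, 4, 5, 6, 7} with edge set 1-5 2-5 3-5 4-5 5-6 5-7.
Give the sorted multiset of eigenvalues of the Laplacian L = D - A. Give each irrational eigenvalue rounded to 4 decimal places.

With the vertex order [1, 2, 3, 4, 5, 6, 7], the degrees are [1, 1, 1, 1, 6, 1, 1], giving D = diag(1, 1, 1, 1, 6, 1, 1) and L = D - A. The multiplicity of 0 as a Laplacian eigenvalue equals the number of connected components. The largest eigenvalue, 7, is at most the vertex count 7. There is one zero in the spectrum, matching the 1 component.

[0, 1, 1, 1, 1, 1, 7]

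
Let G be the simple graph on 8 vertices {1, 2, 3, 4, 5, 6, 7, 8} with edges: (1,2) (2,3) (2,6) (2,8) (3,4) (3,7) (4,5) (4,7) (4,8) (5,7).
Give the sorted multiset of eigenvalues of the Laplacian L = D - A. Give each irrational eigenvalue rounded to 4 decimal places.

[0, 0.5307, 1, 1.6883, 2.4460, 4, 4.6779, 5.6571]

Reading degrees in the order [1, 2, 3, 4, 5, 6, 7, 8] gives [1, 4, 3, 4, 2, 1, 3, 2]; set D = diag(1, 4, 3, 4, 2, 1, 3, 2) and form L = D - A. Since every row of L sums to 0, the all-ones vector is in the kernel and 0 is an eigenvalue.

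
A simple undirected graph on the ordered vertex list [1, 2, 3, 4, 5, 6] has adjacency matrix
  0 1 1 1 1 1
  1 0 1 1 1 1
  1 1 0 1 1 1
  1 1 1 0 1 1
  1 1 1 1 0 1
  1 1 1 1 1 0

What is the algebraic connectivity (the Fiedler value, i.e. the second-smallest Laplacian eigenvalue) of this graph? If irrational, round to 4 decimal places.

6

With the vertex order [1, 2, 3, 4, 5, 6], the degrees are [5, 5, 5, 5, 5, 5], giving D = diag(5, 5, 5, 5, 5, 5) and L = D - A. The smallest Laplacian eigenvalue is always 0. The next one, lambda_2 = 6, measures how hard the graph is to disconnect: larger values mean better connectivity. By the matrix-tree theorem the graph has (1/6) * product of the nonzero eigenvalues = 1296 spanning trees.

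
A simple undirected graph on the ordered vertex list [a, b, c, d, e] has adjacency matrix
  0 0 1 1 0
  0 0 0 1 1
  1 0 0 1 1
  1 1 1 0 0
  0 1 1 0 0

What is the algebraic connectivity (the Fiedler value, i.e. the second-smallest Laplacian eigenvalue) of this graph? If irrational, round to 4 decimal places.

1.3820

Reading degrees in the order [a, b, c, d, e] gives [2, 2, 3, 3, 2]; set D = diag(2, 2, 3, 3, 2) and form L = D - A. The smallest Laplacian eigenvalue is always 0. The next one, lambda_2 = 1.3820, measures how hard the graph is to disconnect: larger values mean better connectivity.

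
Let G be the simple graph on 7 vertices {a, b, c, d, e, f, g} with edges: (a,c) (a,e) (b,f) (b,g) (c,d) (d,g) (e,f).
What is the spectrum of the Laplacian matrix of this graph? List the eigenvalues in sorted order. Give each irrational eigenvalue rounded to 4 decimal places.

[0, 0.7530, 0.7530, 2.4450, 2.4450, 3.8019, 3.8019]

With the vertex order [a, b, c, d, e, f, g], the degrees are [2, 2, 2, 2, 2, 2, 2], giving D = diag(2, 2, 2, 2, 2, 2, 2) and L = D - A. The multiplicity of 0 as a Laplacian eigenvalue equals the number of connected components. The single zero eigenvalue shows the graph is connected.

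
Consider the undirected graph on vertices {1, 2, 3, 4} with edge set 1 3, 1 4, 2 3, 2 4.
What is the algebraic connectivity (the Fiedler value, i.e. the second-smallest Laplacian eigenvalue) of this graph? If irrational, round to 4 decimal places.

2

With the vertex order [1, 2, 3, 4], the degrees are [2, 2, 2, 2], giving D = diag(2, 2, 2, 2) and L = D - A. The sorted Laplacian eigenvalues are [0, 2, 2, 4]; the algebraic connectivity is the second entry, 2.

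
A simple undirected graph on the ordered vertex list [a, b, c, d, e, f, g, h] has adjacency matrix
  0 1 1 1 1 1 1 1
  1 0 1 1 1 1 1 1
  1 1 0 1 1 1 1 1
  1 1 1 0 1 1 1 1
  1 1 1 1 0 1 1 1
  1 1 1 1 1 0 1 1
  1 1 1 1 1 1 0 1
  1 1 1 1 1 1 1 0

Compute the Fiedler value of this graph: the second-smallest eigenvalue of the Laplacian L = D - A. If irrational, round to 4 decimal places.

8

Reading degrees in the order [a, b, c, d, e, f, g, h] gives [7, 7, 7, 7, 7, 7, 7, 7]; set D = diag(7, 7, 7, 7, 7, 7, 7, 7) and form L = D - A. The sorted Laplacian eigenvalues are [0, 8, 8, 8, 8, 8, 8, 8]; the algebraic connectivity is the second entry, 8. The eigenvalues sum to 56, which equals trace(L) = 2|E|. There is one zero in the spectrum, matching the 1 component.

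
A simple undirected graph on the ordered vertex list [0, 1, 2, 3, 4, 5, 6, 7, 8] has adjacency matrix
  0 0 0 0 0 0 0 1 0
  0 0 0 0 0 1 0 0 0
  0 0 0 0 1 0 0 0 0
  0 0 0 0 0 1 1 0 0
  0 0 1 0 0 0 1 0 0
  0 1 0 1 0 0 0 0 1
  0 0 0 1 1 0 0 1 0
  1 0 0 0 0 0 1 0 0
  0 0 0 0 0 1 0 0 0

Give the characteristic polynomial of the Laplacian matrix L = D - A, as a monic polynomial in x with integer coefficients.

x^9 - 16x^8 + 103x^7 - 344x^6 + 642x^5 - 672x^4 + 375x^3 - 98x^2 + 9x

With the vertex order [0, 1, 2, 3, 4, 5, 6, 7, 8], the degrees are [1, 1, 1, 2, 2, 3, 3, 2, 1], giving D = diag(1, 1, 1, 2, 2, 3, 3, 2, 1) and L = D - A. L has integer entries, so p(x) = det(xI - L) has integer coefficients. Expanding the determinant yields x^9 - 16x^8 + 103x^7 - 344x^6 + 642x^5 - 672x^4 + 375x^3 - 98x^2 + 9x. The constant term is 0 because L is singular (the all-ones vector lies in its kernel).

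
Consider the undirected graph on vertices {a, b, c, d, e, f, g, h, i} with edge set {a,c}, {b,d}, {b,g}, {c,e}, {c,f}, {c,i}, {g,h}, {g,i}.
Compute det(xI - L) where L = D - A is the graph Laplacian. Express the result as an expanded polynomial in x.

With the vertex order [a, b, c, d, e, f, g, h, i], the degrees are [1, 2, 4, 1, 1, 1, 3, 1, 2], giving D = diag(1, 2, 4, 1, 1, 1, 3, 1, 2) and L = D - A. Computing det(xI - L) by cofactor expansion (or equivalently via sum-over-permutations) gives x^9 - 16x^8 + 101x^7 - 326x^6 + 587x^5 - 602x^4 + 340x^3 - 94x^2 + 9x. The coefficient of x^8 equals -trace(L) = -16, matching the sum of degrees. By the matrix-tree theorem the graph has (1/9) * product of the nonzero eigenvalues = 1 spanning tree. The eigenvalues sum to 16, which equals trace(L) = 2|E|.

x^9 - 16x^8 + 101x^7 - 326x^6 + 587x^5 - 602x^4 + 340x^3 - 94x^2 + 9x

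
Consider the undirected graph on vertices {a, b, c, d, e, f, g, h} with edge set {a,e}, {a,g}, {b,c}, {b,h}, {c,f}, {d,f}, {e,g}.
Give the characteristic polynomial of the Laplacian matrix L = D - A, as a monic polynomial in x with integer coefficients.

x^8 - 14x^7 + 78x^6 - 218x^5 + 314x^4 - 210x^3 + 45x^2

With the vertex order [a, b, c, d, e, f, g, h], the degrees are [2, 2, 2, 1, 2, 2, 2, 1], giving D = diag(2, 2, 2, 1, 2, 2, 2, 1) and L = D - A. Computing det(xI - L) by cofactor expansion (or equivalently via sum-over-permutations) gives x^8 - 14x^7 + 78x^6 - 218x^5 + 314x^4 - 210x^3 + 45x^2. The coefficient of x^7 equals -trace(L) = -14, matching the sum of degrees. There are 2 zeros in the spectrum, matching the 2 components. The largest eigenvalue, 3.6180, is at most the vertex count 8.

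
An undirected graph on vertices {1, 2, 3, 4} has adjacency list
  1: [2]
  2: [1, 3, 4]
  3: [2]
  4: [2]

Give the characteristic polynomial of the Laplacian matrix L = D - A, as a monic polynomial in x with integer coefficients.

x^4 - 6x^3 + 9x^2 - 4x

With the vertex order [1, 2, 3, 4], the degrees are [1, 3, 1, 1], giving D = diag(1, 3, 1, 1) and L = D - A. L has integer entries, so p(x) = det(xI - L) has integer coefficients. Expanding the determinant yields x^4 - 6x^3 + 9x^2 - 4x. The constant term is 0 because L is singular (the all-ones vector lies in its kernel). By the matrix-tree theorem the graph has (1/4) * product of the nonzero eigenvalues = 1 spanning tree. There is one zero in the spectrum, matching the 1 component.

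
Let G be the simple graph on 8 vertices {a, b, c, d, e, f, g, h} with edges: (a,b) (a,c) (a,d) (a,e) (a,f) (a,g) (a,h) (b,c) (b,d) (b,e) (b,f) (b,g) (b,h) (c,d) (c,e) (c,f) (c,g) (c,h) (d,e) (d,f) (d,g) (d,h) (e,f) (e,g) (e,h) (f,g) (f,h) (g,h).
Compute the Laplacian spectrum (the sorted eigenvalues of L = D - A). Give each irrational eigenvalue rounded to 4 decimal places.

[0, 8, 8, 8, 8, 8, 8, 8]

Each diagonal entry of L is the vertex degree and each off-diagonal entry is -1 where an edge is present, 0 otherwise; in the order [a, b, c, d, e, f, g, h] the diagonal is [7, 7, 7, 7, 7, 7, 7, 7]. L is symmetric positive semidefinite, so every eigenvalue is real and nonnegative.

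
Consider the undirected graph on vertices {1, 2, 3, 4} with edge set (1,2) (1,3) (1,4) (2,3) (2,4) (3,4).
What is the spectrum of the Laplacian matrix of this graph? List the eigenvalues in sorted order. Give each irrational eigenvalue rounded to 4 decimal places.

[0, 4, 4, 4]

Reading degrees in the order [1, 2, 3, 4] gives [3, 3, 3, 3]; set D = diag(3, 3, 3, 3) and form L = D - A. Since every row of L sums to 0, the all-ones vector is in the kernel and 0 is an eigenvalue.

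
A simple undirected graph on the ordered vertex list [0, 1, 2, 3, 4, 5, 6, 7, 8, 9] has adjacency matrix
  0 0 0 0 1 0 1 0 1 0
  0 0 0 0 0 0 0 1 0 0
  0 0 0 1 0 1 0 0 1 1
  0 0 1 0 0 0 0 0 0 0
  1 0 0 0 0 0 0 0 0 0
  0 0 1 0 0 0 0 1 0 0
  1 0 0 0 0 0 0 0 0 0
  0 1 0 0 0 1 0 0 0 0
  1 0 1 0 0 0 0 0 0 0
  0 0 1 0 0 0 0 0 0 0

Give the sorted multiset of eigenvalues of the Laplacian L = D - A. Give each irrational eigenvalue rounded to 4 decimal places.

Reading degrees in the order [0, 1, 2, 3, 4, 5, 6, 7, 8, 9] gives [3, 1, 4, 1, 1, 2, 1, 2, 2, 1]; set D = diag(3, 1, 4, 1, 1, 2, 1, 2, 2, 1) and form L = D - A. Since every row of L sums to 0, the all-ones vector is in the kernel and 0 is an eigenvalue. By the matrix-tree theorem the graph has (1/10) * product of the nonzero eigenvalues = 1 spanning tree. The eigenvalues sum to 18, which equals trace(L) = 2|E|.

[0, 0.1648, 0.3883, 1, 1, 1.4358, 1.6684, 3.1150, 4.0226, 5.2050]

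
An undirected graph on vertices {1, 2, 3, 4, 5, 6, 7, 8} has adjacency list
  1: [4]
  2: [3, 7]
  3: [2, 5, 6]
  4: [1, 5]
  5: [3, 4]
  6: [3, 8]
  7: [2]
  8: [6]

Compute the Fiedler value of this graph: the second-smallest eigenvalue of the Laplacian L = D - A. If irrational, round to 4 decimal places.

Reading degrees in the order [1, 2, 3, 4, 5, 6, 7, 8] gives [1, 2, 3, 2, 2, 2, 1, 1]; set D = diag(1, 2, 3, 2, 2, 2, 1, 1) and form L = D - A. Computing the eigenvalues of L and sorting gives [0, 0.2434, 0.3820, 1.1798, 2, 2.6180, 3.1386, 4.4383]. The Fiedler value lambda_2 = 0.2434 is strictly positive, so the graph is connected. By the matrix-tree theorem the graph has (1/8) * product of the nonzero eigenvalues = 1 spanning tree.

0.2434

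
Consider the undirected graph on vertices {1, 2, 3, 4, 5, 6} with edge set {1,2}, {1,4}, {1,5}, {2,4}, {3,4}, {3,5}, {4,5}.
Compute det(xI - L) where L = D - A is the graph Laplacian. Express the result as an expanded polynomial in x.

x^6 - 14x^5 + 70x^4 - 146x^3 + 105x^2

Each diagonal entry of L is the vertex degree and each off-diagonal entry is -1 where an edge is present, 0 otherwise; in the order [1, 2, 3, 4, 5, 6] the diagonal is [3, 2, 2, 4, 3, 0]. L has integer entries, so p(x) = det(xI - L) has integer coefficients. Expanding the determinant yields x^6 - 14x^5 + 70x^4 - 146x^3 + 105x^2. The constant term is 0 because L is singular (the all-ones vector lies in its kernel). The largest eigenvalue, 5, is at most the vertex count 6.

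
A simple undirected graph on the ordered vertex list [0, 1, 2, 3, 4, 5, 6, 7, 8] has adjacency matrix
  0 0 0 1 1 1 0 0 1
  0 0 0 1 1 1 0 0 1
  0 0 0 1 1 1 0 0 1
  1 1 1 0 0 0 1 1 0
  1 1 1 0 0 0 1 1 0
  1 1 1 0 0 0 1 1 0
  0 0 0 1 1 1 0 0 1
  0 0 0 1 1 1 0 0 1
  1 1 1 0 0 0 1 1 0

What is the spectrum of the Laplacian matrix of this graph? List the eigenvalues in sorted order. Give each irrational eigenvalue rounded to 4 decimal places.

[0, 4, 4, 4, 4, 5, 5, 5, 9]

With the vertex order [0, 1, 2, 3, 4, 5, 6, 7, 8], the degrees are [4, 4, 4, 5, 5, 5, 4, 4, 5], giving D = diag(4, 4, 4, 5, 5, 5, 4, 4, 5) and L = D - A. Diagonalising L (or applying a numerical eigensolver to the 9x9 matrix) gives the spectrum above. The single zero eigenvalue shows the graph is connected. The eigenvalues sum to 40, which equals trace(L) = 2|E|.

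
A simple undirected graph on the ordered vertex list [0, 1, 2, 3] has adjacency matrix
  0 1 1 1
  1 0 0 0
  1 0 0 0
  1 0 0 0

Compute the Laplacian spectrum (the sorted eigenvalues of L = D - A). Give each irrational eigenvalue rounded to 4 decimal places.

[0, 1, 1, 4]

Each diagonal entry of L is the vertex degree and each off-diagonal entry is -1 where an edge is present, 0 otherwise; in the order [0, 1, 2, 3] the diagonal is [3, 1, 1, 1]. L is symmetric positive semidefinite, so every eigenvalue is real and nonnegative. The single zero eigenvalue shows the graph is connected. The largest eigenvalue, 4, is at most the vertex count 4.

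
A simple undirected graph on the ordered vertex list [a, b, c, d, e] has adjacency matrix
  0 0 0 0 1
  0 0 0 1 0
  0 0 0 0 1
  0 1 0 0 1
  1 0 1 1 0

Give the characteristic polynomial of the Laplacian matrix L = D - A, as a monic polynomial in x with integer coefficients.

x^5 - 8x^4 + 20x^3 - 18x^2 + 5x

With the vertex order [a, b, c, d, e], the degrees are [1, 1, 1, 2, 3], giving D = diag(1, 1, 1, 2, 3) and L = D - A. Computing det(xI - L) by cofactor expansion (or equivalently via sum-over-permutations) gives x^5 - 8x^4 + 20x^3 - 18x^2 + 5x. The coefficient of x^4 equals -trace(L) = -8, matching the sum of degrees.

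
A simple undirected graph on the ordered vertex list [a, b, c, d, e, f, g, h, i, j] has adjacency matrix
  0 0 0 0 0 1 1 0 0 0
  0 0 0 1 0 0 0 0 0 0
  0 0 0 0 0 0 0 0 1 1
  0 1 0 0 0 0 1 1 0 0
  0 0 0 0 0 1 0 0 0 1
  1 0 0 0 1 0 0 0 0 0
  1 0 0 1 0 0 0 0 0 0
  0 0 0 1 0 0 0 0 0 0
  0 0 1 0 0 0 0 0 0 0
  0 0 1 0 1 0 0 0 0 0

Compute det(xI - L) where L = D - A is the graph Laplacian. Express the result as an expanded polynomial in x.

With the vertex order [a, b, c, d, e, f, g, h, i, j], the degrees are [2, 1, 2, 3, 2, 2, 2, 1, 1, 2], giving D = diag(2, 1, 2, 3, 2, 2, 2, 1, 1, 2) and L = D - A. Computing det(xI - L) by cofactor expansion (or equivalently via sum-over-permutations) gives x^10 - 18x^9 + 135x^8 - 548x^7 + 1310x^6 - 1882x^5 + 1590x^4 - 736x^3 + 158x^2 - 10x. Since p(0) = det(-L) = 0, x divides p(x).

x^10 - 18x^9 + 135x^8 - 548x^7 + 1310x^6 - 1882x^5 + 1590x^4 - 736x^3 + 158x^2 - 10x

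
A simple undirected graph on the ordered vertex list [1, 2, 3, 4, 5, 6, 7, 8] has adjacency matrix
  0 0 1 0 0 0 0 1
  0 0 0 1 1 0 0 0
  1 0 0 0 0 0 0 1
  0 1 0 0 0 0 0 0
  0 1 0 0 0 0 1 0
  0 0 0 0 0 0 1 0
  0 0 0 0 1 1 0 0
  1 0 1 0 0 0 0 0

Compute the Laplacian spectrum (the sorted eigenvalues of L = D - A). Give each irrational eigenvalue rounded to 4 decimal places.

[0, 0, 0.3820, 1.3820, 2.6180, 3, 3, 3.6180]

With the vertex order [1, 2, 3, 4, 5, 6, 7, 8], the degrees are [2, 2, 2, 1, 2, 1, 2, 2], giving D = diag(2, 2, 2, 1, 2, 1, 2, 2) and L = D - A. Since every row of L sums to 0, the all-ones vector is in the kernel and 0 is an eigenvalue. The 2 zero eigenvalues correspond to the 2 connected components. There are 2 zeros in the spectrum, matching the 2 components.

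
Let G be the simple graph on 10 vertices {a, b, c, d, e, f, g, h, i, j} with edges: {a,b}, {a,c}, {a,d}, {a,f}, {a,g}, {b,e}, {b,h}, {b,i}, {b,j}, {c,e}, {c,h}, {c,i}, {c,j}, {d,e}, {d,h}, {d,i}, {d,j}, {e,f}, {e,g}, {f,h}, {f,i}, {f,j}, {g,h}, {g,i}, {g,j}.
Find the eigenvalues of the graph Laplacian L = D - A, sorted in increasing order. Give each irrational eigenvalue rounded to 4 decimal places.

[0, 5, 5, 5, 5, 5, 5, 5, 5, 10]

Each diagonal entry of L is the vertex degree and each off-diagonal entry is -1 where an edge is present, 0 otherwise; in the order [a, b, c, d, e, f, g, h, i, j] the diagonal is [5, 5, 5, 5, 5, 5, 5, 5, 5, 5]. Diagonalising L (or applying a numerical eigensolver to the 10x10 matrix) gives the spectrum above. The single zero eigenvalue shows the graph is connected. The eigenvalues sum to 50, which equals trace(L) = 2|E|.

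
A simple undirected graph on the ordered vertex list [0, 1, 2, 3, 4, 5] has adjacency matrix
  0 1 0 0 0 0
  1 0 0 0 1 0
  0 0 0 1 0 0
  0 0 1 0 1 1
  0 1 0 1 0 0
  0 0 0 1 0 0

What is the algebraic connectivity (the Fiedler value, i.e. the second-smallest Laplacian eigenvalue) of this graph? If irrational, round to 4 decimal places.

0.3249

With the vertex order [0, 1, 2, 3, 4, 5], the degrees are [1, 2, 1, 3, 2, 1], giving D = diag(1, 2, 1, 3, 2, 1) and L = D - A. The smallest Laplacian eigenvalue is always 0. The next one, lambda_2 = 0.3249, measures how hard the graph is to disconnect: larger values mean better connectivity. The eigenvalues sum to 10, which equals trace(L) = 2|E|.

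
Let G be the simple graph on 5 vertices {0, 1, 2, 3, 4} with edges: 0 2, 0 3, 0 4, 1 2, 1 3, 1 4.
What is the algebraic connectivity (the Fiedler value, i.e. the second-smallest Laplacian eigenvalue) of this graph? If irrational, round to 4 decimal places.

Each diagonal entry of L is the vertex degree and each off-diagonal entry is -1 where an edge is present, 0 otherwise; in the order [0, 1, 2, 3, 4] the diagonal is [3, 3, 2, 2, 2]. The smallest Laplacian eigenvalue is always 0. The next one, lambda_2 = 2, measures how hard the graph is to disconnect: larger values mean better connectivity.

2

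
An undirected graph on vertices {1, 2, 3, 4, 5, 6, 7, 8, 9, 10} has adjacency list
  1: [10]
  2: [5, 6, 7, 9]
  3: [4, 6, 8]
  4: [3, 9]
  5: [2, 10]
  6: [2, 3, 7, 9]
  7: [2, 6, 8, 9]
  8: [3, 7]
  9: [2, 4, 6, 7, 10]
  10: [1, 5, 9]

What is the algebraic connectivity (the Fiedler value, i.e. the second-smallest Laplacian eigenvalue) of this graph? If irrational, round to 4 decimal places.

Each diagonal entry of L is the vertex degree and each off-diagonal entry is -1 where an edge is present, 0 otherwise; in the order [1, 2, 3, 4, 5, 6, 7, 8, 9, 10] the diagonal is [1, 4, 3, 2, 2, 4, 4, 2, 5, 3]. Computing the eigenvalues of L and sorting gives [0, 0.5211, 1.2803, 1.7139, 2.2957, 3.3434, 3.6063, 5.3082, 5.5498, 6.3812]. The Fiedler value lambda_2 = 0.5211 is strictly positive, so the graph is connected. There is one zero in the spectrum, matching the 1 component.

0.5211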